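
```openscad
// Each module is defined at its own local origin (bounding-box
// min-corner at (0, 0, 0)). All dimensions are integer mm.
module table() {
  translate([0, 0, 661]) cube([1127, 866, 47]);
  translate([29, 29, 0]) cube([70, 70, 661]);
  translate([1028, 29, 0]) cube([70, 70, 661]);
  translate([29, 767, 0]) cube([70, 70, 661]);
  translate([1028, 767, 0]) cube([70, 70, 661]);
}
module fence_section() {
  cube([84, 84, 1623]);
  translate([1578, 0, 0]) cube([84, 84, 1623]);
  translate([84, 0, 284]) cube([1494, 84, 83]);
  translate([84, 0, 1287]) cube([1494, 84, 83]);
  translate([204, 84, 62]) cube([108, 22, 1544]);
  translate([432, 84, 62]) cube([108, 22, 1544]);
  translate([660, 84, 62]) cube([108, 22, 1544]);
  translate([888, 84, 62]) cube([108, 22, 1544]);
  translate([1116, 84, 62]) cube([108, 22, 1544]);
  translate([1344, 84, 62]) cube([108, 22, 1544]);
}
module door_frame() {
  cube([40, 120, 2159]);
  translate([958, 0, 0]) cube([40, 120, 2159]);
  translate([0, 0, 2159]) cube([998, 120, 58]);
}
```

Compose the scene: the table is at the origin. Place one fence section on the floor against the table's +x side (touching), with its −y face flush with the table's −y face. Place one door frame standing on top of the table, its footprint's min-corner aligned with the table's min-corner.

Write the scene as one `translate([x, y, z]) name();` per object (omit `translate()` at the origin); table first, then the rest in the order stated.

table();
translate([1127, 0, 0]) fence_section();
translate([0, 0, 708]) door_frame();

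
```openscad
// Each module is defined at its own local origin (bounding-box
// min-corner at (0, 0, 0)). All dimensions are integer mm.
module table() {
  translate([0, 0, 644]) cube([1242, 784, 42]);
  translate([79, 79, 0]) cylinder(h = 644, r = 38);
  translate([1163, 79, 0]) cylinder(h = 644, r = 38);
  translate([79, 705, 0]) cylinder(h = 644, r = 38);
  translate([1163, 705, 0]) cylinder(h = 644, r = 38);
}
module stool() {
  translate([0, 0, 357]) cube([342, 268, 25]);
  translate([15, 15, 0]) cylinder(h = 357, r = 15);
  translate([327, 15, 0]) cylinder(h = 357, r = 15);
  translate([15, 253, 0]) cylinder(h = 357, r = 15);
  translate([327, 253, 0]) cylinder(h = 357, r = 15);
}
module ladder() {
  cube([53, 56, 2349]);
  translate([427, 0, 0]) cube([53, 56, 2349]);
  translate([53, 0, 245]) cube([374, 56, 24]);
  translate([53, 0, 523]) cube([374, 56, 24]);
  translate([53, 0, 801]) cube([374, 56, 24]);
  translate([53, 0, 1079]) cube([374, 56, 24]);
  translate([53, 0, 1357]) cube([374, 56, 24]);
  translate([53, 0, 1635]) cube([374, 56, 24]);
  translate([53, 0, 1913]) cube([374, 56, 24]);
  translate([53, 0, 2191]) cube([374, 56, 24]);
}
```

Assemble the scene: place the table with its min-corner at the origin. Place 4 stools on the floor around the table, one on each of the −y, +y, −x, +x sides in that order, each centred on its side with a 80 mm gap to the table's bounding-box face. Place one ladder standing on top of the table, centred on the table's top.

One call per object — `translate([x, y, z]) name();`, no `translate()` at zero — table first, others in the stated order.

table();
translate([450, -348, 0]) stool();
translate([450, 864, 0]) stool();
translate([-422, 258, 0]) stool();
translate([1322, 258, 0]) stool();
translate([381, 364, 686]) ladder();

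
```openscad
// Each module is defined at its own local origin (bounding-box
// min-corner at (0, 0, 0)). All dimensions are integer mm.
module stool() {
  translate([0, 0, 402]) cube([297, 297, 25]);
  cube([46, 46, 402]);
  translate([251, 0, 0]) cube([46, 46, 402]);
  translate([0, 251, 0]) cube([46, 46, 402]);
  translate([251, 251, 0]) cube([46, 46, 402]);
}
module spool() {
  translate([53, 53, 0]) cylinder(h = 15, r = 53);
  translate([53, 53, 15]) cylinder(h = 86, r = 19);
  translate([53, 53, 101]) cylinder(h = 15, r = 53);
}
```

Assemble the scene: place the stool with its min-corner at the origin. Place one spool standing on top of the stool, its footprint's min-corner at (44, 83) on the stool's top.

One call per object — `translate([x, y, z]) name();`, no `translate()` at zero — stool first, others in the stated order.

stool();
translate([44, 83, 427]) spool();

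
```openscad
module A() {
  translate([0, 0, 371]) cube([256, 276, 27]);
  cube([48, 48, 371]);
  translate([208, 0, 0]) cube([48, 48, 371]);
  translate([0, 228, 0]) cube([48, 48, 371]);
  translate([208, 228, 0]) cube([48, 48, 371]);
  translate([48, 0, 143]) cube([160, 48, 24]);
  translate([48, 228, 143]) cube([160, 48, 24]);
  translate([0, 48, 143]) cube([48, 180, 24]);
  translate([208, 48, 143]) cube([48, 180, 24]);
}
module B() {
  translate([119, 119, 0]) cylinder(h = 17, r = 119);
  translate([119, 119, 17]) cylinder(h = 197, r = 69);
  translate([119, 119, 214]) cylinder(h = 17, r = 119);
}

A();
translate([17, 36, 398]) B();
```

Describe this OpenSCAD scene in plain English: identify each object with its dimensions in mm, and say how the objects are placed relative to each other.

A is a four-legged stool. The seat is a 256×276×27 mm slab whose top surface is at z = 398 mm; four square legs, each 48×48 mm in cross-section, run from the floor (z = 0) to the underside of the seat, each flush with a corner of the seat. Four stretchers, 48 mm wide and 24 mm tall, connect adjacent legs with their undersides at z = 143 mm, each running between the inner faces of the legs it joins and aligned with the legs' outer faces on the other axis.

B is a spool: two coaxial disc flanges of radius 119 mm and thickness 17 mm, joined by a core cylinder of radius 69 mm and height 197 mm. The lower flange rests on z = 0 and the three cylinders share a vertical axis.

The spool is on top of the stool.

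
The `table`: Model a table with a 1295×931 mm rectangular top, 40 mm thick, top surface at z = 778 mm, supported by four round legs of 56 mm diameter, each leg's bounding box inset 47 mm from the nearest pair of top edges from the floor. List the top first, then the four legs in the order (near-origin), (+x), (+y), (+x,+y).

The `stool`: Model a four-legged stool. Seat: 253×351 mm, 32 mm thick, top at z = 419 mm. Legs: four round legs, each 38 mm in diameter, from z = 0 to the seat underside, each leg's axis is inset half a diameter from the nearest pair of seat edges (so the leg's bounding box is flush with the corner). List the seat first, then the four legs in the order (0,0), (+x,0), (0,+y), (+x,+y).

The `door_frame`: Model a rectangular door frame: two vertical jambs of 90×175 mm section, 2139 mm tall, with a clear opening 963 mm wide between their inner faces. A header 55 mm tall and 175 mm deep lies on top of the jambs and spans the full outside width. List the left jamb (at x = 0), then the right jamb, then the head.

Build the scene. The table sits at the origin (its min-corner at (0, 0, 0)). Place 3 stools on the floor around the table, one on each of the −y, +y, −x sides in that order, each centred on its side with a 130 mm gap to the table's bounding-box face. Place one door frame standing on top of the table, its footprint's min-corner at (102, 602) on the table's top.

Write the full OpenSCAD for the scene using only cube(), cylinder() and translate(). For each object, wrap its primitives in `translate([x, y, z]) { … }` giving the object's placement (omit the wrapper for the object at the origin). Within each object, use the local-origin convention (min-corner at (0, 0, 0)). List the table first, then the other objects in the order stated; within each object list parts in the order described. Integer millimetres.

translate([0, 0, 738]) cube([1295, 931, 40]);
translate([75, 75, 0]) cylinder(h = 738, r = 28);
translate([1220, 75, 0]) cylinder(h = 738, r = 28);
translate([75, 856, 0]) cylinder(h = 738, r = 28);
translate([1220, 856, 0]) cylinder(h = 738, r = 28);
translate([521, -481, 0]) {
  translate([0, 0, 387]) cube([253, 351, 32]);
  translate([19, 19, 0]) cylinder(h = 387, r = 19);
  translate([234, 19, 0]) cylinder(h = 387, r = 19);
  translate([19, 332, 0]) cylinder(h = 387, r = 19);
  translate([234, 332, 0]) cylinder(h = 387, r = 19);
}
translate([521, 1061, 0]) {
  translate([0, 0, 387]) cube([253, 351, 32]);
  translate([19, 19, 0]) cylinder(h = 387, r = 19);
  translate([234, 19, 0]) cylinder(h = 387, r = 19);
  translate([19, 332, 0]) cylinder(h = 387, r = 19);
  translate([234, 332, 0]) cylinder(h = 387, r = 19);
}
translate([-383, 290, 0]) {
  translate([0, 0, 387]) cube([253, 351, 32]);
  translate([19, 19, 0]) cylinder(h = 387, r = 19);
  translate([234, 19, 0]) cylinder(h = 387, r = 19);
  translate([19, 332, 0]) cylinder(h = 387, r = 19);
  translate([234, 332, 0]) cylinder(h = 387, r = 19);
}
translate([102, 602, 778]) {
  cube([90, 175, 2139]);
  translate([1053, 0, 0]) cube([90, 175, 2139]);
  translate([0, 0, 2139]) cube([1143, 175, 55]);
}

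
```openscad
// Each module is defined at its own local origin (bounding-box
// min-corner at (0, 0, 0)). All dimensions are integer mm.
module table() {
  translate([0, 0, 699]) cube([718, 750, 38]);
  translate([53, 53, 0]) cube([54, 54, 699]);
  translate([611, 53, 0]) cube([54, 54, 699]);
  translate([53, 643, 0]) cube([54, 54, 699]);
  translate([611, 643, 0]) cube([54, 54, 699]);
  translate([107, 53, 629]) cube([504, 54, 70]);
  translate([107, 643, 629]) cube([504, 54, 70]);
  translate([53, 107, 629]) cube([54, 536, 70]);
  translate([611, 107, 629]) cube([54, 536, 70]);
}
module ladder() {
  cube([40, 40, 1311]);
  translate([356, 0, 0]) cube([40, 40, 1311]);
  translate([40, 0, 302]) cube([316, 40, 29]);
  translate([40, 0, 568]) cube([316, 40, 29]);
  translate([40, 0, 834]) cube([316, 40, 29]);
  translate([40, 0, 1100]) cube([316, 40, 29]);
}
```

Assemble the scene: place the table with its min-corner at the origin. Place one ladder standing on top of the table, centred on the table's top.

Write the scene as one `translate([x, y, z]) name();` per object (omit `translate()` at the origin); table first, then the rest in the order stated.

table();
translate([161, 355, 737]) ladder();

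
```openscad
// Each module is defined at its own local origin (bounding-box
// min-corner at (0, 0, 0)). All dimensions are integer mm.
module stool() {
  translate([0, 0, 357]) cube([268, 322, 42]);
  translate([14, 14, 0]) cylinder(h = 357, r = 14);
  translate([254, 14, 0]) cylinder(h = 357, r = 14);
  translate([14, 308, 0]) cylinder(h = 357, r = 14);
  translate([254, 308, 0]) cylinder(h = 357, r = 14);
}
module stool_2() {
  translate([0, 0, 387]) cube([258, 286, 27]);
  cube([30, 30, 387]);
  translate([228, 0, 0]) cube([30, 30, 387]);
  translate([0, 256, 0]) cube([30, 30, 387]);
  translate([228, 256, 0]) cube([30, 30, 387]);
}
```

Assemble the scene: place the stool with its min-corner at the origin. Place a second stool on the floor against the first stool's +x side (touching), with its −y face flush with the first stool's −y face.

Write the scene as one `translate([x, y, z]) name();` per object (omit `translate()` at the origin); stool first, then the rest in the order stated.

stool();
translate([268, 0, 0]) stool_2();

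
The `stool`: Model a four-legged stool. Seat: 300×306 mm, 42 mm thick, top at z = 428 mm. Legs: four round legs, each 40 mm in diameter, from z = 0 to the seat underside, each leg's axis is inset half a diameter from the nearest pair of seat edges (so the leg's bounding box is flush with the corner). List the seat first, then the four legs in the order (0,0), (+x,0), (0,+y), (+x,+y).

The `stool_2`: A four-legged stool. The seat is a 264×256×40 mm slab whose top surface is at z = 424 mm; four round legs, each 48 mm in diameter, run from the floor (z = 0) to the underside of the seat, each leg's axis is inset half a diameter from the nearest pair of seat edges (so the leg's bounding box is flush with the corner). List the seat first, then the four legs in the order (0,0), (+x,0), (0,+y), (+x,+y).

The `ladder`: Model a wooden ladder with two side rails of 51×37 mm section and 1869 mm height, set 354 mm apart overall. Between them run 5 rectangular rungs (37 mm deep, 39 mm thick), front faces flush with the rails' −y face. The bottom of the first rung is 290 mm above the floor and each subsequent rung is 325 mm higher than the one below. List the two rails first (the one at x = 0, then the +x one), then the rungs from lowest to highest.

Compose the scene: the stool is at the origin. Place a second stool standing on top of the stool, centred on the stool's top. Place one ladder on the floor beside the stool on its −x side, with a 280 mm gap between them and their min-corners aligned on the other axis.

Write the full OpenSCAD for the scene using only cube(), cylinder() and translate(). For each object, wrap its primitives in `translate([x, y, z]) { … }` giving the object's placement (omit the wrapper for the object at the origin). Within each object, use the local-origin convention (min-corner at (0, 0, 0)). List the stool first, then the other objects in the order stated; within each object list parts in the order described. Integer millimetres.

translate([0, 0, 386]) cube([300, 306, 42]);
translate([20, 20, 0]) cylinder(h = 386, r = 20);
translate([280, 20, 0]) cylinder(h = 386, r = 20);
translate([20, 286, 0]) cylinder(h = 386, r = 20);
translate([280, 286, 0]) cylinder(h = 386, r = 20);
translate([18, 25, 428]) {
  translate([0, 0, 384]) cube([264, 256, 40]);
  translate([24, 24, 0]) cylinder(h = 384, r = 24);
  translate([240, 24, 0]) cylinder(h = 384, r = 24);
  translate([24, 232, 0]) cylinder(h = 384, r = 24);
  translate([240, 232, 0]) cylinder(h = 384, r = 24);
}
translate([-634, 0, 0]) {
  cube([51, 37, 1869]);
  translate([303, 0, 0]) cube([51, 37, 1869]);
  translate([51, 0, 290]) cube([252, 37, 39]);
  translate([51, 0, 615]) cube([252, 37, 39]);
  translate([51, 0, 940]) cube([252, 37, 39]);
  translate([51, 0, 1265]) cube([252, 37, 39]);
  translate([51, 0, 1590]) cube([252, 37, 39]);
}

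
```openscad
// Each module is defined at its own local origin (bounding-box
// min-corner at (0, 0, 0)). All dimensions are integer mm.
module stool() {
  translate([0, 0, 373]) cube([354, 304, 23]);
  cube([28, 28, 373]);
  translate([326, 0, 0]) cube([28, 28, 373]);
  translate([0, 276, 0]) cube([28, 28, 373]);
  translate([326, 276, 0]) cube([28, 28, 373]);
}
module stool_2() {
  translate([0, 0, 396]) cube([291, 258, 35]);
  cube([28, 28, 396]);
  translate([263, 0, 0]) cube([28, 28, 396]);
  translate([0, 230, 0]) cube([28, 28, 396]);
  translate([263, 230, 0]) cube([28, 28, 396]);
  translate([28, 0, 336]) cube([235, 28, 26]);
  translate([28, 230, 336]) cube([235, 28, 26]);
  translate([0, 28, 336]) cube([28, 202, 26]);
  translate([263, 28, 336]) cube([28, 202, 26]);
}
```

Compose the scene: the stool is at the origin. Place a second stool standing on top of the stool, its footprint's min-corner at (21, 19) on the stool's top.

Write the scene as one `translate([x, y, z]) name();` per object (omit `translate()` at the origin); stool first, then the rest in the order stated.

stool();
translate([21, 19, 396]) stool_2();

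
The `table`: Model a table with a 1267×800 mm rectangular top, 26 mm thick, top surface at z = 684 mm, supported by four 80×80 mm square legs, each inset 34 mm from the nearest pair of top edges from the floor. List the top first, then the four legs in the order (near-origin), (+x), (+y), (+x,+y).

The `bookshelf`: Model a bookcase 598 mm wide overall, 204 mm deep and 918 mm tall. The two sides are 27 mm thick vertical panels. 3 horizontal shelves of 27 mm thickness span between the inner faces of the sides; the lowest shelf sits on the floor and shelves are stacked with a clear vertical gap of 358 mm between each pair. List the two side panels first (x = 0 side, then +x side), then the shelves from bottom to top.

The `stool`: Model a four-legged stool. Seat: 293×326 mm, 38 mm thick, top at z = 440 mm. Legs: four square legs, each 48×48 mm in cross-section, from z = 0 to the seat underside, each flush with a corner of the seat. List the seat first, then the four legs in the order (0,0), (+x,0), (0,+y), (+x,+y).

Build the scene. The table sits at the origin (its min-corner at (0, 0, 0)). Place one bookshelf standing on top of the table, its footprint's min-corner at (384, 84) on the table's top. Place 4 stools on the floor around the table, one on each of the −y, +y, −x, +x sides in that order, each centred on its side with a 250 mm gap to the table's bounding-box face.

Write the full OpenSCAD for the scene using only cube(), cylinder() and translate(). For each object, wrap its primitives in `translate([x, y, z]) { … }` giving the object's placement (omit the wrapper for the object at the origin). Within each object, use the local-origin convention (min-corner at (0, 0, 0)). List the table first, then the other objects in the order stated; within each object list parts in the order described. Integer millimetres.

translate([0, 0, 658]) cube([1267, 800, 26]);
translate([34, 34, 0]) cube([80, 80, 658]);
translate([1153, 34, 0]) cube([80, 80, 658]);
translate([34, 686, 0]) cube([80, 80, 658]);
translate([1153, 686, 0]) cube([80, 80, 658]);
translate([384, 84, 684]) {
  cube([27, 204, 918]);
  translate([571, 0, 0]) cube([27, 204, 918]);
  translate([27, 0, 0]) cube([544, 204, 27]);
  translate([27, 0, 385]) cube([544, 204, 27]);
  translate([27, 0, 770]) cube([544, 204, 27]);
}
translate([487, -576, 0]) {
  translate([0, 0, 402]) cube([293, 326, 38]);
  cube([48, 48, 402]);
  translate([245, 0, 0]) cube([48, 48, 402]);
  translate([0, 278, 0]) cube([48, 48, 402]);
  translate([245, 278, 0]) cube([48, 48, 402]);
}
translate([487, 1050, 0]) {
  translate([0, 0, 402]) cube([293, 326, 38]);
  cube([48, 48, 402]);
  translate([245, 0, 0]) cube([48, 48, 402]);
  translate([0, 278, 0]) cube([48, 48, 402]);
  translate([245, 278, 0]) cube([48, 48, 402]);
}
translate([-543, 237, 0]) {
  translate([0, 0, 402]) cube([293, 326, 38]);
  cube([48, 48, 402]);
  translate([245, 0, 0]) cube([48, 48, 402]);
  translate([0, 278, 0]) cube([48, 48, 402]);
  translate([245, 278, 0]) cube([48, 48, 402]);
}
translate([1517, 237, 0]) {
  translate([0, 0, 402]) cube([293, 326, 38]);
  cube([48, 48, 402]);
  translate([245, 0, 0]) cube([48, 48, 402]);
  translate([0, 278, 0]) cube([48, 48, 402]);
  translate([245, 278, 0]) cube([48, 48, 402]);
}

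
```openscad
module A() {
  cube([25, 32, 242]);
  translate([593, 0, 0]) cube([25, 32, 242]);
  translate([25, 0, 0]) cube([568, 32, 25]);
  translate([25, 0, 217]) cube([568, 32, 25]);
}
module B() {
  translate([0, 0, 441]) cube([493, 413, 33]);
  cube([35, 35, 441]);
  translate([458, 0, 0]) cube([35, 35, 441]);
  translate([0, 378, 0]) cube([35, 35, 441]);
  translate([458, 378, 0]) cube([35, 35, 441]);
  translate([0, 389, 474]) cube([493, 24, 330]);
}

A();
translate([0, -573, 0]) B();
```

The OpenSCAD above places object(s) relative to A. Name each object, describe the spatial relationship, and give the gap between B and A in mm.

The chair's nearest face is 160 mm from the picture frame's −y face.

A is a picture frame. B is a chair. The chair is on the floor beside the picture frame on its −y side. The gap between the chair and the picture frame is 160 mm.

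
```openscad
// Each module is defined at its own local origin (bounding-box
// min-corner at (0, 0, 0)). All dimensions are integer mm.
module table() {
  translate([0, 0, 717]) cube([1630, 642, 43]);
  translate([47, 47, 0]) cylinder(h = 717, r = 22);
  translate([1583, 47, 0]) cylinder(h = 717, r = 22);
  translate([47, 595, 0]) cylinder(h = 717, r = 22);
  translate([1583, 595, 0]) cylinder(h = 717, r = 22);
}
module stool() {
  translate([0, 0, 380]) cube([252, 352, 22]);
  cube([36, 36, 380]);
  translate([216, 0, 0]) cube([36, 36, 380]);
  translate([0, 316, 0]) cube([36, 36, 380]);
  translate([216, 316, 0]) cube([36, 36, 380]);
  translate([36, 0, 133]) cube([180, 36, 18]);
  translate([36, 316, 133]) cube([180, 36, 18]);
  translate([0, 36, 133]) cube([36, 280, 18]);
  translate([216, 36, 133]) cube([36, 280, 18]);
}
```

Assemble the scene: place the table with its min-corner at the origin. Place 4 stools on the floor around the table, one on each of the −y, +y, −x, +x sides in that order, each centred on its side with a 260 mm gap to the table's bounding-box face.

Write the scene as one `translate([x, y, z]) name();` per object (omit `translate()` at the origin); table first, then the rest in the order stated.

table();
translate([689, -612, 0]) stool();
translate([689, 902, 0]) stool();
translate([-512, 145, 0]) stool();
translate([1890, 145, 0]) stool();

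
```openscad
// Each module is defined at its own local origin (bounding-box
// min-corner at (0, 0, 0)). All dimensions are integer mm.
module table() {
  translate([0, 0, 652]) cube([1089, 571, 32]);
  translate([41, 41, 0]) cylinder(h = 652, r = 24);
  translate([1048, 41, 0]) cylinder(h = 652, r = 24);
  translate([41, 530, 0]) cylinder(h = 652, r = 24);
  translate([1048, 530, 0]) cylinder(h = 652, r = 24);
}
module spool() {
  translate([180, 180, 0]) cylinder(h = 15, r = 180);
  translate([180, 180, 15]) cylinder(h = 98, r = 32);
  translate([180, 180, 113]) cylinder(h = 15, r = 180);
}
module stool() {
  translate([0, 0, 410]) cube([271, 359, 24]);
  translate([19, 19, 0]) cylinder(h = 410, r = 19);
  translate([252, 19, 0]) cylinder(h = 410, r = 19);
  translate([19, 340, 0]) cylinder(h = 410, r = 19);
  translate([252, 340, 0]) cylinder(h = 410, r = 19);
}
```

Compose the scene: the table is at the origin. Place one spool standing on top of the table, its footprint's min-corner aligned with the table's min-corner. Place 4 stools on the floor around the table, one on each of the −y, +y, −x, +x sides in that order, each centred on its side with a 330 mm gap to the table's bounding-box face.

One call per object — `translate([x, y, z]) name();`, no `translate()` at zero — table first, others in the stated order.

table();
translate([0, 0, 684]) spool();
translate([409, -689, 0]) stool();
translate([409, 901, 0]) stool();
translate([-601, 106, 0]) stool();
translate([1419, 106, 0]) stool();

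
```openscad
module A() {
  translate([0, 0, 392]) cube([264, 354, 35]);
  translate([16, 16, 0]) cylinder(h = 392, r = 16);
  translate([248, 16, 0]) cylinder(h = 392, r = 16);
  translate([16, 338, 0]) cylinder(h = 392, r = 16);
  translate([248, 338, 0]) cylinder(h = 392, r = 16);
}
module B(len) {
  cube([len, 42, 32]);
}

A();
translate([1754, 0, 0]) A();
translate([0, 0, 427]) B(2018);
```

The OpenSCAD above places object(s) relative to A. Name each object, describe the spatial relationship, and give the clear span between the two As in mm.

A is a stool. B is a beam. A beam spans the tops of two stools. The clear span between the two stools is 1490 mm.

Second stool starts at x = 1754; first ends at x = 264; clear span = 1754 − 264 = 1490 mm.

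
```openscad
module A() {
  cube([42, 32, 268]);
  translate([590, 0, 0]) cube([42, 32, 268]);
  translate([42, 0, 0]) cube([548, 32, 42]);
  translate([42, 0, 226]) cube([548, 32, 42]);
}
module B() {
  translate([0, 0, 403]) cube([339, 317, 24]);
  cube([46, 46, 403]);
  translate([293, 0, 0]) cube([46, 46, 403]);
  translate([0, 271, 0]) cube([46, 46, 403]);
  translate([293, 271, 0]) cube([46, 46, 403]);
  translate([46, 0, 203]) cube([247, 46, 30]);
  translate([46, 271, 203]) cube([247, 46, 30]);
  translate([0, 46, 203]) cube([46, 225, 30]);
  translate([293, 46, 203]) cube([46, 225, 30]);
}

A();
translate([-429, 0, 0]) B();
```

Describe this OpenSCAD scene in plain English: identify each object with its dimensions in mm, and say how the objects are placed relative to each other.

A is a picture frame with a 548×184 mm rectangular opening (x by z) and a uniform 42 mm border on every side. Frame depth is 32 mm along y. It is built from two vertical stiles running the full outside height and two horizontal rails spanning the gap between the stiles.

B is a four-legged stool. The seat is a 339×317×24 mm slab whose top surface is at z = 427 mm; four square legs, each 46×46 mm in cross-section, run from the floor (z = 0) to the underside of the seat, each flush with a corner of the seat. Four stretchers, 46 mm wide and 30 mm tall, connect adjacent legs with their undersides at z = 203 mm, each running between the inner faces of the legs it joins and aligned with the legs' outer faces on the other axis.

The stool is on the floor beside the picture frame on its −x side.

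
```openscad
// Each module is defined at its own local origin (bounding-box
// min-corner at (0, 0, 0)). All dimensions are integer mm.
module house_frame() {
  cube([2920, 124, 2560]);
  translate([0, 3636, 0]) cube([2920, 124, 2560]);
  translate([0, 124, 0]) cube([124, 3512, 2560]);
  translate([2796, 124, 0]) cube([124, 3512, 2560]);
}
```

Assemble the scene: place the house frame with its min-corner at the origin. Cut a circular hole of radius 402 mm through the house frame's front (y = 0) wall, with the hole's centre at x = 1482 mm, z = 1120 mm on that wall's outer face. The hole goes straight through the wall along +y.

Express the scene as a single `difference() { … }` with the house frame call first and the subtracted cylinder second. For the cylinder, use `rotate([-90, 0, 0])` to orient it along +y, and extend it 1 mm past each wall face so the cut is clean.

difference() {
  house_frame();
  translate([1482, -1, 1120]) rotate([-90, 0, 0]) cylinder(h = 126, r = 402);
}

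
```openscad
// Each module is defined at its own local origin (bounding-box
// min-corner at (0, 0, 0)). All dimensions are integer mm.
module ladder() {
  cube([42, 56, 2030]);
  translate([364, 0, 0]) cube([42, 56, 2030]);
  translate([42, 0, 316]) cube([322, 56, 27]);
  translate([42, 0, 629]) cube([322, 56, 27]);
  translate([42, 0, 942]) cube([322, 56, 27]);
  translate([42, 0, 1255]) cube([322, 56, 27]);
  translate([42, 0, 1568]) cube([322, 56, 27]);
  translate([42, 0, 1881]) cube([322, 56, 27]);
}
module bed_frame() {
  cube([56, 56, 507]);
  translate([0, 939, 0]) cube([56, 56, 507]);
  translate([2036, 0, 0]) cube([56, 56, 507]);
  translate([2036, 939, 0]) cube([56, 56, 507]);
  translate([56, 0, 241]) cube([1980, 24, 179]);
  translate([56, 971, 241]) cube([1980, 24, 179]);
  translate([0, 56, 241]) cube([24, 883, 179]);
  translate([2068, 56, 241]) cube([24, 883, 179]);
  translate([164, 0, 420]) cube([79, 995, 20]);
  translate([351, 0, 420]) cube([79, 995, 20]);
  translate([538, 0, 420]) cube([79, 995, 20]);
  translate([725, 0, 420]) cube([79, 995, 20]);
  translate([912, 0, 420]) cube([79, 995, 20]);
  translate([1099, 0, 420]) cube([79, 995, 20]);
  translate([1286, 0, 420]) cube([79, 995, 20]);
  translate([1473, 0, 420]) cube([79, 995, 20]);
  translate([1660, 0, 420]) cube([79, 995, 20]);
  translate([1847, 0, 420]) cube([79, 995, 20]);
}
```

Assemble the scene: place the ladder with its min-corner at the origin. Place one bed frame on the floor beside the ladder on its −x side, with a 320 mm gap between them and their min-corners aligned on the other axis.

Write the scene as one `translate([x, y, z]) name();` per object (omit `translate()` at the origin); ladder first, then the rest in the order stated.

ladder();
translate([-2412, 0, 0]) bed_frame();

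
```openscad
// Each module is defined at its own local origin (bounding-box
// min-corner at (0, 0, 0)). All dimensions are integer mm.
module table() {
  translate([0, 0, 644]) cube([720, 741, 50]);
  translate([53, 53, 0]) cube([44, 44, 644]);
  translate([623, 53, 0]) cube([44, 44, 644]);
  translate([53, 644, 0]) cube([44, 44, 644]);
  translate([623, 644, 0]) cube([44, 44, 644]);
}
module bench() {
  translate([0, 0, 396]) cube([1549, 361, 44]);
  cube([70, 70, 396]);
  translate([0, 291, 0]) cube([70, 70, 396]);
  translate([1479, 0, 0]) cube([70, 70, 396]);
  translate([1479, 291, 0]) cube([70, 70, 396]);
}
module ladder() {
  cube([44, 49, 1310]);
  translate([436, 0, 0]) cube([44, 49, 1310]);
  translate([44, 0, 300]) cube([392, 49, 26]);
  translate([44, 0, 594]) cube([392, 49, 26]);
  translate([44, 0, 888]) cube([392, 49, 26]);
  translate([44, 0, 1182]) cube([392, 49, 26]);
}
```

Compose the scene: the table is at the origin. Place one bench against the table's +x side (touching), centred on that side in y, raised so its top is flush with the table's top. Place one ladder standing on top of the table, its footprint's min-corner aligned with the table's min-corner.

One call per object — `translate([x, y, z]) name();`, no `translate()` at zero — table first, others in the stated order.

table();
translate([720, 190, 254]) bench();
translate([0, 0, 694]) ladder();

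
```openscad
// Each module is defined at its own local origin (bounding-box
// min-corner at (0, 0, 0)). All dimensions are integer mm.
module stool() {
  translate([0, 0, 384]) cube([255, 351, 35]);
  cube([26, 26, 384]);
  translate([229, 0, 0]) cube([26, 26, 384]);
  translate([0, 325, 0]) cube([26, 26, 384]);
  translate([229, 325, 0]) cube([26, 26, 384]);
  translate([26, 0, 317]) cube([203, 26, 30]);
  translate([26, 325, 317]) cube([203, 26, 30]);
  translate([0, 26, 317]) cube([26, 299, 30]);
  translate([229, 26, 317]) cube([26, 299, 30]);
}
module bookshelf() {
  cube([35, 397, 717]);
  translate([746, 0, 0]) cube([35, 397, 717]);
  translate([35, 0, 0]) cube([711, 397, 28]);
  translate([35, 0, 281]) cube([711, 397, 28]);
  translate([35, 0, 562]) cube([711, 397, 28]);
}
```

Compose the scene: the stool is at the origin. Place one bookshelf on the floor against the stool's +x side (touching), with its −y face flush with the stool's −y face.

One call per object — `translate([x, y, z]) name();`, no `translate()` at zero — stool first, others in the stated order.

stool();
translate([255, 0, 0]) bookshelf();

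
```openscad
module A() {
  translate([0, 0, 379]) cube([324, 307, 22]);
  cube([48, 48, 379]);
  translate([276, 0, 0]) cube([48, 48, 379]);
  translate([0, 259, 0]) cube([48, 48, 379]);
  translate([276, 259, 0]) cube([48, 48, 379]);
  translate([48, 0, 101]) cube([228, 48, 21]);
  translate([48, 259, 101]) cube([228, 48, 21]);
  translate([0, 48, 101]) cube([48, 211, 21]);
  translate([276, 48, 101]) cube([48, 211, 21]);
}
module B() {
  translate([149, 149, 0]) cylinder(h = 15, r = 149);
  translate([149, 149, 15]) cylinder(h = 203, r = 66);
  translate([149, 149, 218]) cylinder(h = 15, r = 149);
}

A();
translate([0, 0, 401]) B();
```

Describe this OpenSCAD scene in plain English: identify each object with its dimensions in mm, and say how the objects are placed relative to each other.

A is a simple wooden stool: a rectangular seat 324 mm (x) by 307 mm (y), 22 mm thick, top face at z = 401 mm, on four square legs, each 48×48 mm in cross-section. The legs rest on z = 0, each flush with a corner of the seat. Four stretchers, 48 mm wide and 21 mm tall, connect adjacent legs with their undersides at z = 101 mm, each running between the inner faces of the legs it joins and aligned with the legs' outer faces on the other axis.

B is a spool: two coaxial disc flanges of radius 149 mm and thickness 15 mm, joined by a core cylinder of radius 66 mm and height 203 mm. The lower flange rests on z = 0 and the three cylinders share a vertical axis.

The spool is on top of the stool.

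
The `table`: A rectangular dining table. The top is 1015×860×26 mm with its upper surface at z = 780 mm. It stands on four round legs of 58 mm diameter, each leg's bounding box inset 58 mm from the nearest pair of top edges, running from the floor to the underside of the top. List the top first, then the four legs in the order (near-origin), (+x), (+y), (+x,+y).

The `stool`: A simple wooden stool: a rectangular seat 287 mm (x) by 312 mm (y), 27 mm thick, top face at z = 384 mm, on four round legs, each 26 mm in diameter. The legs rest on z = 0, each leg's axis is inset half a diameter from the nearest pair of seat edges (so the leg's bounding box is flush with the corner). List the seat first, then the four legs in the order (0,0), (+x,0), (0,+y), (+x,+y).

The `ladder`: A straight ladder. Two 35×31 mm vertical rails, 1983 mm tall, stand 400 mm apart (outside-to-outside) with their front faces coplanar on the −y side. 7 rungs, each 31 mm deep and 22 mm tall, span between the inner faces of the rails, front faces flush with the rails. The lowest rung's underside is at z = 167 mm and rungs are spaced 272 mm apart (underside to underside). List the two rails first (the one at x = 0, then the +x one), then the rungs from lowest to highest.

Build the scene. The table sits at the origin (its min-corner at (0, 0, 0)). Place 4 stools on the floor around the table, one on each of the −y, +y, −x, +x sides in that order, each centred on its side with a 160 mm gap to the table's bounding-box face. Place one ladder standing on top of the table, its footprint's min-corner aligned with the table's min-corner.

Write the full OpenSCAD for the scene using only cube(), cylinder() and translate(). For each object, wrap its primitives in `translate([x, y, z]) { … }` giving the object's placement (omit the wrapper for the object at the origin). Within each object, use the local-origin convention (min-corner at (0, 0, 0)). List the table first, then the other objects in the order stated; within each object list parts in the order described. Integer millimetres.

translate([0, 0, 754]) cube([1015, 860, 26]);
translate([87, 87, 0]) cylinder(h = 754, r = 29);
translate([928, 87, 0]) cylinder(h = 754, r = 29);
translate([87, 773, 0]) cylinder(h = 754, r = 29);
translate([928, 773, 0]) cylinder(h = 754, r = 29);
translate([364, -472, 0]) {
  translate([0, 0, 357]) cube([287, 312, 27]);
  translate([13, 13, 0]) cylinder(h = 357, r = 13);
  translate([274, 13, 0]) cylinder(h = 357, r = 13);
  translate([13, 299, 0]) cylinder(h = 357, r = 13);
  translate([274, 299, 0]) cylinder(h = 357, r = 13);
}
translate([364, 1020, 0]) {
  translate([0, 0, 357]) cube([287, 312, 27]);
  translate([13, 13, 0]) cylinder(h = 357, r = 13);
  translate([274, 13, 0]) cylinder(h = 357, r = 13);
  translate([13, 299, 0]) cylinder(h = 357, r = 13);
  translate([274, 299, 0]) cylinder(h = 357, r = 13);
}
translate([-447, 274, 0]) {
  translate([0, 0, 357]) cube([287, 312, 27]);
  translate([13, 13, 0]) cylinder(h = 357, r = 13);
  translate([274, 13, 0]) cylinder(h = 357, r = 13);
  translate([13, 299, 0]) cylinder(h = 357, r = 13);
  translate([274, 299, 0]) cylinder(h = 357, r = 13);
}
translate([1175, 274, 0]) {
  translate([0, 0, 357]) cube([287, 312, 27]);
  translate([13, 13, 0]) cylinder(h = 357, r = 13);
  translate([274, 13, 0]) cylinder(h = 357, r = 13);
  translate([13, 299, 0]) cylinder(h = 357, r = 13);
  translate([274, 299, 0]) cylinder(h = 357, r = 13);
}
translate([0, 0, 780]) {
  cube([35, 31, 1983]);
  translate([365, 0, 0]) cube([35, 31, 1983]);
  translate([35, 0, 167]) cube([330, 31, 22]);
  translate([35, 0, 439]) cube([330, 31, 22]);
  translate([35, 0, 711]) cube([330, 31, 22]);
  translate([35, 0, 983]) cube([330, 31, 22]);
  translate([35, 0, 1255]) cube([330, 31, 22]);
  translate([35, 0, 1527]) cube([330, 31, 22]);
  translate([35, 0, 1799]) cube([330, 31, 22]);
}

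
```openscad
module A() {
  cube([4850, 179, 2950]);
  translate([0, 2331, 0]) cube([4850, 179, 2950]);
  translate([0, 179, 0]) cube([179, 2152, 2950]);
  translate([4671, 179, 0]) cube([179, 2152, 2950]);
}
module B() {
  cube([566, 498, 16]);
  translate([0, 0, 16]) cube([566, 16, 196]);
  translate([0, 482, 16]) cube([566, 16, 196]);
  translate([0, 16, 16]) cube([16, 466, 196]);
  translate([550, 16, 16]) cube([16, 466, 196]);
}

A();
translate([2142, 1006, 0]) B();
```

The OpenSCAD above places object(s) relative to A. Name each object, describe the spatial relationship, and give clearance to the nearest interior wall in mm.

Clearances: x = 1963, y = 827; minimum 827 mm.

A is a house frame. B is an open box. The open box sits inside the house frame, centred. The clearance to the nearest interior wall is 827 mm.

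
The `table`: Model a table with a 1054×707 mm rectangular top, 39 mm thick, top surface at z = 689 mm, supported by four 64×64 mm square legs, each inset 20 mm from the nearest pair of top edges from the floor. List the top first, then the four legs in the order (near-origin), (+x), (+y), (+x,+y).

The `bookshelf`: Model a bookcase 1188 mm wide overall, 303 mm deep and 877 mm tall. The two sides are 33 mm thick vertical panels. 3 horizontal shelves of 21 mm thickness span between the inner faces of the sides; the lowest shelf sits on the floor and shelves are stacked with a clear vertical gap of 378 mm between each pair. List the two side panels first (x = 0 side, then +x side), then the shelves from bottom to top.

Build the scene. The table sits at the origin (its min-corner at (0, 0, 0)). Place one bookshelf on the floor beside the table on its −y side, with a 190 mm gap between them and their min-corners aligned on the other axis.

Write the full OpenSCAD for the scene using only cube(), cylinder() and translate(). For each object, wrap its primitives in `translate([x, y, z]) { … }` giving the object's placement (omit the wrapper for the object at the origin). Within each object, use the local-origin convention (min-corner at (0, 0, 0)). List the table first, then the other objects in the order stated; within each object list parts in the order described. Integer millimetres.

translate([0, 0, 650]) cube([1054, 707, 39]);
translate([20, 20, 0]) cube([64, 64, 650]);
translate([970, 20, 0]) cube([64, 64, 650]);
translate([20, 623, 0]) cube([64, 64, 650]);
translate([970, 623, 0]) cube([64, 64, 650]);
translate([0, -493, 0]) {
  cube([33, 303, 877]);
  translate([1155, 0, 0]) cube([33, 303, 877]);
  translate([33, 0, 0]) cube([1122, 303, 21]);
  translate([33, 0, 399]) cube([1122, 303, 21]);
  translate([33, 0, 798]) cube([1122, 303, 21]);
}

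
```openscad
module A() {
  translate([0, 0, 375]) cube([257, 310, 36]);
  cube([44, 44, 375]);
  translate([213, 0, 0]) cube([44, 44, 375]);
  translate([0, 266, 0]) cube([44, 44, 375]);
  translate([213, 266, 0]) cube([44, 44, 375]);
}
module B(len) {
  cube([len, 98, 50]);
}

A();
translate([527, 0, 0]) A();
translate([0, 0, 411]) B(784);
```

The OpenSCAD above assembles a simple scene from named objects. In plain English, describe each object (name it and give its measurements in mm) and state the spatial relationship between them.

A is a four-legged stool. The seat is 257×310 mm, 36 mm thick, top at z = 411 mm. It stands on four square legs, each 44×44 mm in cross-section, from z = 0 to the seat underside, each flush with a corner of the seat.

B is a rectangular beam 784 mm long (x), 98 mm deep (y), 50 mm thick (z).

The beam spans the tops of two stools placed 270 mm apart, resting at z = 411 mm.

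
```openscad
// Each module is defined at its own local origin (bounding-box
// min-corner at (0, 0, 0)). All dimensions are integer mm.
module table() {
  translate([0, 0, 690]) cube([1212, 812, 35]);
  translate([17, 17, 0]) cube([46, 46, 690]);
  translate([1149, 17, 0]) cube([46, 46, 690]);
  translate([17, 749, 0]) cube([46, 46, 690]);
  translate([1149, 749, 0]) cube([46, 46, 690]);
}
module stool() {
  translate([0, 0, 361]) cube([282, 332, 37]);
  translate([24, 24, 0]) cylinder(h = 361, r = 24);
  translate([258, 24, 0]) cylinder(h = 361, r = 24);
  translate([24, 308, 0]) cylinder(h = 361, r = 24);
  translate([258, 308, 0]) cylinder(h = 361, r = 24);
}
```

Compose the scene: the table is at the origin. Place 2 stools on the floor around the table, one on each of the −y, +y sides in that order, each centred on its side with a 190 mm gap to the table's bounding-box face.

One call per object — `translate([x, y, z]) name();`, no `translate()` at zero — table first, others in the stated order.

table();
translate([465, -522, 0]) stool();
translate([465, 1002, 0]) stool();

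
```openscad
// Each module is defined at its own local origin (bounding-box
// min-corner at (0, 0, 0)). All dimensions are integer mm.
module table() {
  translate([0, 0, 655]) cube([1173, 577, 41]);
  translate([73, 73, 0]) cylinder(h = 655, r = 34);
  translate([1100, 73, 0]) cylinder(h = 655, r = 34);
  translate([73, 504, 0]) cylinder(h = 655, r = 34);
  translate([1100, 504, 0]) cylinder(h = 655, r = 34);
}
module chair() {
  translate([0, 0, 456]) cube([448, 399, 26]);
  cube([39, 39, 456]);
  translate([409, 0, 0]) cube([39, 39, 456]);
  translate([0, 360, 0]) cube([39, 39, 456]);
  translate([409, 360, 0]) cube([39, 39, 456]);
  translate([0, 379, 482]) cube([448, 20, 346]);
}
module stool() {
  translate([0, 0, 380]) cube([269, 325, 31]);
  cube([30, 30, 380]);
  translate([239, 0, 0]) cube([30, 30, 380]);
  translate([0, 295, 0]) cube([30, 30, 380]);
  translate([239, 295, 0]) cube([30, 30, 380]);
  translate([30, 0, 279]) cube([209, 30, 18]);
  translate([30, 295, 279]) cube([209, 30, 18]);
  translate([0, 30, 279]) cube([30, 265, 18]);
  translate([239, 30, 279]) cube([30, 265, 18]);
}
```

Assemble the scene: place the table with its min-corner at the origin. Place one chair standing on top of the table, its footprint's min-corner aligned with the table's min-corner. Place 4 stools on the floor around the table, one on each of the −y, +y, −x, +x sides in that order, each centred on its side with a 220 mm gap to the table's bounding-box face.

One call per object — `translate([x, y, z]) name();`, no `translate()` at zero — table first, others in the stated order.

table();
translate([0, 0, 696]) chair();
translate([452, -545, 0]) stool();
translate([452, 797, 0]) stool();
translate([-489, 126, 0]) stool();
translate([1393, 126, 0]) stool();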